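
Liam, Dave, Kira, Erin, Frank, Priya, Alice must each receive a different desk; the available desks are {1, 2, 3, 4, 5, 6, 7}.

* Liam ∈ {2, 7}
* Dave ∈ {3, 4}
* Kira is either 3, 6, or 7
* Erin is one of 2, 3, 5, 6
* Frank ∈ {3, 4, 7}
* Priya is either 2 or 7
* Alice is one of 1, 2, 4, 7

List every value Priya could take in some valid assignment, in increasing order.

2, 7

The 7 variables draw from only 7 values {1, 2, 3, 4, 5, 6, 7}, so each is used; only Alice can be 1, hence Alice = 1.
The 6 still-open variables together cover exactly {2, 3, 4, 5, 6, 7} — 6 values for 6 variables — and 5 appears only in Erin's list, so Erin = 5.
Among the 5 still-open variables, 6 fits only Kira (and all 5 values in {2, 3, 4, 6, 7} must be used), so Kira = 6.
The 2 variables Liam and Priya are confined to {2, 7}, which locks those values in; drop them from Frank.
No further eliminations apply; Priya can still be any of 2, 7.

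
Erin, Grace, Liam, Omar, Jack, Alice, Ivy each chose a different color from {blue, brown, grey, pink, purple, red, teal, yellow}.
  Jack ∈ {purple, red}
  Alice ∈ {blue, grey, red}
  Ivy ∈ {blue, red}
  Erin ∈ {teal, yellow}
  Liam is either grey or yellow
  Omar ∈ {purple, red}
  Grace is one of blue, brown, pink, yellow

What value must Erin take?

Omar and Jack between them cover only {purple, red} — a naked pair. Remove those values from Alice, Ivy.
Ivy must be blue (only option left). Eliminate blue elsewhere: Grace, Alice.
That leaves Alice = grey. Remove grey from Liam.
Liam must be yellow (only option left). So Erin, Grace can't be yellow.
So Erin = teal.

teal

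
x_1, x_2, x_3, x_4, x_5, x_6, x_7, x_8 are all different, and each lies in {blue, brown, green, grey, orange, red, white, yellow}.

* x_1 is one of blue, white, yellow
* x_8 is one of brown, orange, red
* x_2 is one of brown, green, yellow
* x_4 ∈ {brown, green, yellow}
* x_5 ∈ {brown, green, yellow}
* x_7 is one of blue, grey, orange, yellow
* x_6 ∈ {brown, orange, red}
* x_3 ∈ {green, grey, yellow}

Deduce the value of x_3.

The 8 variables together cover exactly {blue, brown, green, grey, orange, red, white, yellow} — 8 values for 8 variables — and white appears only in x_1's list, so x_1 = white.
The 7 still-open variables draw from only 7 values {blue, brown, green, grey, orange, red, yellow}, so each is used; only x_7 can be blue, hence x_7 = blue.
The 6 still-open variables together cover exactly {brown, green, grey, orange, red, yellow} — 6 values for 6 variables — and grey appears only in x_3's list, so x_3 = grey.

grey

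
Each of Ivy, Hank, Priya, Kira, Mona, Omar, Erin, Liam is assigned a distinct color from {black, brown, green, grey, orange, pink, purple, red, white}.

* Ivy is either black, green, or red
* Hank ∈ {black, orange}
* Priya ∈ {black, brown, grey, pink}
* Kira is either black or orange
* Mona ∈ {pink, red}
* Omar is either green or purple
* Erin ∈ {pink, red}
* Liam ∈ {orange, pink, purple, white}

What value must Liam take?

white

Hank and Kira share exactly the 2 values {black, orange}; by pigeonhole those values go to them, so strike black, orange from Ivy, Priya, Liam.
Mona and Erin between them cover only {pink, red} — a naked pair. Remove those values from Ivy, Priya, Liam.
Ivy's domain is down to {green}, so Ivy = green. Remove green from Omar.
Omar must be purple (only option left). So Liam can't be purple.
So Liam = white.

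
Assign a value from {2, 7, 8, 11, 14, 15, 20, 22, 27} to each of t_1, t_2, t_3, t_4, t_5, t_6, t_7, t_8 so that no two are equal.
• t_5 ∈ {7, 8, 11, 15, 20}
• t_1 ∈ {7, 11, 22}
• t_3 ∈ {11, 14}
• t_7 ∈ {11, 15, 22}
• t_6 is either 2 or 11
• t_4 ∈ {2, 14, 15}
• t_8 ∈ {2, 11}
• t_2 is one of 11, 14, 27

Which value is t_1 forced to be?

The 2 variables t_6 and t_8 are confined to {2, 11}, which locks those values in; drop them from t_1, t_2, t_3, t_4, t_5, t_7.
t_3 has just one choice, so t_3 = 14. So t_2, t_4 can't be 14.
t_4's domain is down to {15}, so t_4 = 15. So t_5, t_7 can't be 15.
t_7 must be 22 (only option left). Strike 22 from t_1.
So t_1 = 7.

7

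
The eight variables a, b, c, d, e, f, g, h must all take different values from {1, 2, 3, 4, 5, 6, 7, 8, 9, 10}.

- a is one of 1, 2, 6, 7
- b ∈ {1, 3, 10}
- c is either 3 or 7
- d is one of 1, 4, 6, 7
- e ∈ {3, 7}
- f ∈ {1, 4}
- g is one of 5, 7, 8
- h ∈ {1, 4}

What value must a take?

2

c and e share exactly the 2 values {3, 7}; by pigeonhole those values go to them, so strike 3, 7 from a, b, d, g.
f and h share exactly the 2 values {1, 4}; by pigeonhole those values go to them, so strike 1, 4 from a, b, d.
b's domain is down to {10}, so b = 10.
d's domain is down to {6}, so d = 6. Strike 6 from a.
So a = 2.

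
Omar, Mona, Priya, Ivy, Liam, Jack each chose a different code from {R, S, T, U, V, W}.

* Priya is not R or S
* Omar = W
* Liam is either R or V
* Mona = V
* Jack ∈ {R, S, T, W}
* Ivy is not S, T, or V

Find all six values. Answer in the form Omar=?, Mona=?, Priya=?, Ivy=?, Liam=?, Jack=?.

Omar has just one choice, so Omar = W. Eliminate W elsewhere: Priya, Ivy, Jack.
Mona must be V (only option left). So Priya, Liam can't be V.
Liam's domain is down to {R}, so Liam = R. Eliminate R elsewhere: Ivy, Jack.
Ivy has just one choice, so Ivy = U. Eliminate U elsewhere: Priya.
Priya's domain is down to {T}, so Priya = T. Remove T from Jack.
That leaves Jack = S.

Omar=W, Mona=V, Priya=T, Ivy=U, Liam=R, Jack=S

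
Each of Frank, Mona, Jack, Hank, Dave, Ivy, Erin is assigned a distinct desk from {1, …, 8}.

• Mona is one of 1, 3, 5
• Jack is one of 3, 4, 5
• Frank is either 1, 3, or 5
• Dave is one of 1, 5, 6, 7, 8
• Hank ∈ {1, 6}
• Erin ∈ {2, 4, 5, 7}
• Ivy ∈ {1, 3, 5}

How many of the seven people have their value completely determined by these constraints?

2

Frank, Mona, Ivy share exactly the 3 values {1, 3, 5}; by pigeonhole those values go to them, so strike 1, 3, 5 from Jack, Hank, Dave, Erin.
That leaves Jack = 4. Remove 4 from Erin.
Hank's domain is down to {6}, so Hank = 6. Strike 6 from Dave.
Determined: Jack=4, Hank=6. The other people each still have more than one consistent value. That makes 2.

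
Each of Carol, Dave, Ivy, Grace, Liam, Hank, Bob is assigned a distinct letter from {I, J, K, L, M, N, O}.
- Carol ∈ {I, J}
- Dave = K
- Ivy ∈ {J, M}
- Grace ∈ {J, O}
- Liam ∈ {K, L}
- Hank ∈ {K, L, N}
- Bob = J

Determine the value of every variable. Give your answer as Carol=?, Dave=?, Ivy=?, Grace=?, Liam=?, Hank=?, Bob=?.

Dave must be K (only option left). So Liam, Hank can't be K.
Liam has just one choice, so Liam = L. Strike L from Hank.
That leaves Hank = N.
That leaves Bob = J. Remove J from Carol, Ivy, Grace.
That leaves Carol = I.
Ivy has just one choice, so Ivy = M.
Grace's domain is down to {O}, so Grace = O.

Carol=I, Dave=K, Ivy=M, Grace=O, Liam=L, Hank=N, Bob=J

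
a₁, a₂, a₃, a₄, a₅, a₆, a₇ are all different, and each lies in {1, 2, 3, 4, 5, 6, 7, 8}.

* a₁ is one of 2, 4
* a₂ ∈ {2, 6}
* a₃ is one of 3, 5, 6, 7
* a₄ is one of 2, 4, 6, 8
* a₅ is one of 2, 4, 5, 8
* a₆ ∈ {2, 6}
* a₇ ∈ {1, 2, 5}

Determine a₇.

1

a₂ and a₆ share exactly the 2 values {2, 6}; by pigeonhole those values go to them, so strike 2, 6 from a₁, a₃, a₄, a₅, a₇.
a₁ has just one choice, so a₁ = 4. Strike 4 from a₄, a₅.
a₄ must be 8 (only option left). So a₅ can't be 8.
a₅ must be 5 (only option left). Remove 5 from a₃, a₇.
So a₇ = 1.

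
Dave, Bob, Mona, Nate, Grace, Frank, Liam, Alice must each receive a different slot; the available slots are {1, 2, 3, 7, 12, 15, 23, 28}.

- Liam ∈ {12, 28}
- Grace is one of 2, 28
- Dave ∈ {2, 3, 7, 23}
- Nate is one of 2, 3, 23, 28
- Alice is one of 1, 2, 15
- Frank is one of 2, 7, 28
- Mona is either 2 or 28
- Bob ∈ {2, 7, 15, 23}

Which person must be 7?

Frank

Among the 8 variables, 1 fits only Alice (and all 8 values in {1, 2, 3, 7, 12, 15, 23, 28} must be used), so Alice = 1.
The 7 still-open variables together cover exactly {2, 3, 7, 12, 15, 23, 28} — 7 values for 7 variables — and 12 appears only in Liam's list, so Liam = 12.
Among the 6 still-open variables, 15 fits only Bob (and all 6 values in {2, 3, 7, 15, 23, 28} must be used), so Bob = 15.
Mona and Grace share exactly the 2 values {2, 28}; by pigeonhole those values go to them, so strike 2, 28 from Dave, Nate, Frank.
So 7 goes to Frank.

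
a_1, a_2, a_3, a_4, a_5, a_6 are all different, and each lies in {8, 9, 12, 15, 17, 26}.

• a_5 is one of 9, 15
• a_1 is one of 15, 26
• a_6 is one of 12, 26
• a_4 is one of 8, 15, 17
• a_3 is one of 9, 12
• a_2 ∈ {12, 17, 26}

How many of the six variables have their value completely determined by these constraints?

The 6 variables draw from only 6 values {8, 9, 12, 15, 17, 26}, so each is used; only a_4 can be 8, hence a_4 = 8.
The 5 still-open variables together cover exactly {9, 12, 15, 17, 26} — 5 values for 5 variables — and 17 appears only in a_2's list, so a_2 = 17.
Determined: a_2=17, a_4=8. The other variables each still have more than one consistent value. That makes 2.

2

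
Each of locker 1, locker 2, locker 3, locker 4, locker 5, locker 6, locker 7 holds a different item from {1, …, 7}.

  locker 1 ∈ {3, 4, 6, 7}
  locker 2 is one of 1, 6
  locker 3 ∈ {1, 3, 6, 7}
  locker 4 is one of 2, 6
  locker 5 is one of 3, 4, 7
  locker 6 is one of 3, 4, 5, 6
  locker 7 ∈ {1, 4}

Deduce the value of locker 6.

The 7 variables together cover exactly {1, 2, 3, 4, 5, 6, 7} — 7 values for 7 variables — and 2 appears only in locker 4's list, so locker 4 = 2.
The 6 still-open variables draw from only 6 values {1, 3, 4, 5, 6, 7}, so each is used; only locker 6 can be 5, hence locker 6 = 5.

5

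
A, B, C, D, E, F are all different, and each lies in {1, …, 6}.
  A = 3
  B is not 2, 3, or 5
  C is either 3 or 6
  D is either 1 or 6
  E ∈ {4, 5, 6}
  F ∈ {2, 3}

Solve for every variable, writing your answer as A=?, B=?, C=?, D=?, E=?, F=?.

A must be 3 (only option left). Eliminate 3 elsewhere: C, F.
C has just one choice, so C = 6. Remove 6 from B, D, E.
D's domain is down to {1}, so D = 1. So B can't be 1.
F has just one choice, so F = 2.
B's domain is down to {4}, so B = 4. So E can't be 4.
E must be 5 (only option left).

A=3, B=4, C=6, D=1, E=5, F=2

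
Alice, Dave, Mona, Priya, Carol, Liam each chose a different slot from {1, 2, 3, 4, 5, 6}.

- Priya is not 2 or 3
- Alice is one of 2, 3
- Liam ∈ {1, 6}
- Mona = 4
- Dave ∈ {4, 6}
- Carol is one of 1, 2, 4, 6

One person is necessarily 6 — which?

Dave

Mona's domain is down to {4}, so Mona = 4. Remove 4 from Dave, Priya, Carol.
So 6 goes to Dave.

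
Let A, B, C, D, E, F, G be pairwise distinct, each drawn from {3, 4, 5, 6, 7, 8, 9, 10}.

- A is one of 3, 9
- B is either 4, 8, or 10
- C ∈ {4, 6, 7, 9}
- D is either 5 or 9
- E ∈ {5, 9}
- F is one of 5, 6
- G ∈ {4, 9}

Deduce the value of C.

D and E share exactly the 2 values {5, 9}; by pigeonhole those values go to them, so strike 5, 9 from A, C, F, G.
A's domain is down to {3}, so A = 3.
F's domain is down to {6}, so F = 6. Remove 6 from C.
That leaves G = 4. Eliminate 4 elsewhere: B, C.
So C = 7.

7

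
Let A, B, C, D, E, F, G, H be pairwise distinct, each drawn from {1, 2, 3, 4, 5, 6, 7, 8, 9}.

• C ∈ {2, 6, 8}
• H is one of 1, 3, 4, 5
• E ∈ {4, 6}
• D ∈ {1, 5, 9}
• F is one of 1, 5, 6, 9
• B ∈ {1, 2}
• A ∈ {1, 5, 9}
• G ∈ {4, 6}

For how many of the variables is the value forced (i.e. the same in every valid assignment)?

The 8 variables draw from only 8 values {1, 2, 3, 4, 5, 6, 8, 9}, so each is used; only H can be 3, hence H = 3.
Among the 7 still-open variables, 8 fits only C (and all 7 values in {1, 2, 4, 5, 6, 8, 9} must be used), so C = 8.
The 6 still-open variables together cover exactly {1, 2, 4, 5, 6, 9} — 6 values for 6 variables — and 2 appears only in B's list, so B = 2.
E and G share exactly the 2 values {4, 6}; by pigeonhole those values go to them, so strike 4, 6 from F.
Determined: B=2, C=8, H=3. The other variables each still have more than one consistent value. That makes 3.

3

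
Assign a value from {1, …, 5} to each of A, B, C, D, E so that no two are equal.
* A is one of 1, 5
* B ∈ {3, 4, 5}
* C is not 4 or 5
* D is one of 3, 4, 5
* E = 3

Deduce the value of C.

E must be 3 (only option left). So B, C, D can't be 3.
The 4 still-open variables together cover exactly {1, 2, 4, 5} — 4 values for 4 variables — and 2 appears only in C's list, so C = 2.

2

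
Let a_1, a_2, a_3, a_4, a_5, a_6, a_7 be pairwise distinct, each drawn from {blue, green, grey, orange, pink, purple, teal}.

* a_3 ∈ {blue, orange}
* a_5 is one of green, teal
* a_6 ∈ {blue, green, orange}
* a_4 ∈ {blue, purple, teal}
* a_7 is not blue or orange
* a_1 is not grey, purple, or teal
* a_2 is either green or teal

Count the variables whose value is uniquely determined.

3

The 7 variables together cover exactly {blue, green, grey, orange, pink, purple, teal} — 7 values for 7 variables — and grey appears only in a_7's list, so a_7 = grey.
The 6 still-open variables together cover exactly {blue, green, orange, pink, purple, teal} — 6 values for 6 variables — and pink appears only in a_1's list, so a_1 = pink.
The 5 still-open variables draw from only 5 values {blue, green, orange, purple, teal}, so each is used; only a_4 can be purple, hence a_4 = purple.
a_2 and a_5 share exactly the 2 values {green, teal}; by pigeonhole those values go to them, so strike green, teal from a_6.
Determined: a_1=pink, a_4=purple, a_7=grey. The other variables each still have more than one consistent value. That makes 3.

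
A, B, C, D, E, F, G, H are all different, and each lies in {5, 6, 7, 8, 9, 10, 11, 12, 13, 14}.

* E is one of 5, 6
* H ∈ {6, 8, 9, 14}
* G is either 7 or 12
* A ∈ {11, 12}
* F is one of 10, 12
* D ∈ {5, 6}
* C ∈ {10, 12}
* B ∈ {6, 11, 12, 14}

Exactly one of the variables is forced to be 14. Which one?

C and F share exactly the 2 values {10, 12}; by pigeonhole those values go to them, so strike 10, 12 from A, B, G.
A has just one choice, so A = 11. Remove 11 from B.
G has just one choice, so G = 7.
D and E share exactly the 2 values {5, 6}; by pigeonhole those values go to them, so strike 5, 6 from B, H.
So 14 goes to B.

B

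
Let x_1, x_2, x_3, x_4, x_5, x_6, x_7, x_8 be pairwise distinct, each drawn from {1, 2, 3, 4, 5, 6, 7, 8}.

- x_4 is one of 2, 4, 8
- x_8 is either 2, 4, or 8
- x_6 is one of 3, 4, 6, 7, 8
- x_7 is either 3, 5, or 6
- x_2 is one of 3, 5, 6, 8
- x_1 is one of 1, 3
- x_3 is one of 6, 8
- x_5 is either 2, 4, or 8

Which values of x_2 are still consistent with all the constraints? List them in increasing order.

3, 5

The 8 variables draw from only 8 values {1, 2, 3, 4, 5, 6, 7, 8}, so each is used; only x_1 can be 1, hence x_1 = 1.
Among the 7 still-open variables, 7 fits only x_6 (and all 7 values in {2, 3, 4, 5, 6, 7, 8} must be used), so x_6 = 7.
x_4, x_5, x_8 between them cover only {2, 4, 8} — a naked triple. Remove those values from x_2, x_3.
That leaves x_3 = 6. So x_2, x_7 can't be 6.
No further eliminations apply; x_2 can still be any of 3, 5.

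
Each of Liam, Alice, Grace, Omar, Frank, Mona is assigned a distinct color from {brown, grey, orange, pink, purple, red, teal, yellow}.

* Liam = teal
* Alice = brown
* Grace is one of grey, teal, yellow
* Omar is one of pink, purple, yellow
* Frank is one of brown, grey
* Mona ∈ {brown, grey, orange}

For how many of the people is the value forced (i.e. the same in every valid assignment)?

Liam must be teal (only option left). So Grace can't be teal.
Alice must be brown (only option left). So Frank, Mona can't be brown.
That leaves Frank = grey. Eliminate grey elsewhere: Grace, Mona.
Mona's domain is down to {orange}, so Mona = orange.
Grace must be yellow (only option left). So Omar can't be yellow.
Determined: Liam=teal, Alice=brown, Grace=yellow, Frank=grey, Mona=orange. The other people each still have more than one consistent value. That makes 5.

5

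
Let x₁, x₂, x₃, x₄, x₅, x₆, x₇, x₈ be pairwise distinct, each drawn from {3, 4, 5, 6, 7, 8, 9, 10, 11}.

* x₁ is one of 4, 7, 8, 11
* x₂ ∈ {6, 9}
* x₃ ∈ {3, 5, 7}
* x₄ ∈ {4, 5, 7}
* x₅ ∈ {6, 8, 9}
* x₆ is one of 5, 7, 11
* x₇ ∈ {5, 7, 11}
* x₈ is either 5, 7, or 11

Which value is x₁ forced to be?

8

Among the 8 variables, 3 fits only x₃ (and all 8 values in {3, 4, 5, 6, 7, 8, 9, 11} must be used), so x₃ = 3.
x₆, x₇, x₈ share exactly the 3 values {5, 7, 11}; by pigeonhole those values go to them, so strike 5, 7, 11 from x₁, x₄.
That leaves x₄ = 4. Remove 4 from x₁.
So x₁ = 8.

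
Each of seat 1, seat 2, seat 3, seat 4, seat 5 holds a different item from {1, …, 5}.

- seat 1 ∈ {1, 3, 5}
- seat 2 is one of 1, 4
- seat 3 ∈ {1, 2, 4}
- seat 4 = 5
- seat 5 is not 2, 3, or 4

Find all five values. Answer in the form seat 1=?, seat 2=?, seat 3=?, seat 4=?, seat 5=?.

seat 4's domain is down to {5}, so seat 4 = 5. Remove 5 from seat 1, seat 5.
seat 5 has just one choice, so seat 5 = 1. Strike 1 from seat 1, seat 2, seat 3.
seat 1 must be 3 (only option left).
seat 2's domain is down to {4}, so seat 2 = 4. Strike 4 from seat 3.
seat 3 has just one choice, so seat 3 = 2.

seat 1=3, seat 2=4, seat 3=2, seat 4=5, seat 5=1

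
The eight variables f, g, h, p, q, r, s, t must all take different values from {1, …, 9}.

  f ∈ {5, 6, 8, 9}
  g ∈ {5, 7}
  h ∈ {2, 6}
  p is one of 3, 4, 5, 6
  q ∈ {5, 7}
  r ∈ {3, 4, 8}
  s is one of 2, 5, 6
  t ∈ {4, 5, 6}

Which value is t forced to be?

The 8 variables together cover exactly {2, 3, 4, 5, 6, 7, 8, 9} — 8 values for 8 variables — and 9 appears only in f's list, so f = 9.
The 7 still-open variables draw from only 7 values {2, 3, 4, 5, 6, 7, 8}, so each is used; only r can be 8, hence r = 8.
The 6 still-open variables together cover exactly {2, 3, 4, 5, 6, 7} — 6 values for 6 variables — and 3 appears only in p's list, so p = 3.
The 5 still-open variables draw from only 5 values {2, 4, 5, 6, 7}, so each is used; only t can be 4, hence t = 4.

4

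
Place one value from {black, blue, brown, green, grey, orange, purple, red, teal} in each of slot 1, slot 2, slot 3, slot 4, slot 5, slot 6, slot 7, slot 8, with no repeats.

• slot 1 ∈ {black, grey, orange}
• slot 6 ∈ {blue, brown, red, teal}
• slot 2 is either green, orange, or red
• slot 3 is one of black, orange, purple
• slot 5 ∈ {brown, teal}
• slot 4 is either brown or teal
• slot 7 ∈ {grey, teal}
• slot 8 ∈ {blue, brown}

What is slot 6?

red

slot 4 and slot 5 between them cover only {brown, teal} — a naked pair. Remove those values from slot 6, slot 7, slot 8.
That leaves slot 7 = grey. Remove grey from slot 1.
slot 8 has just one choice, so slot 8 = blue. So slot 6 can't be blue.
So slot 6 = red.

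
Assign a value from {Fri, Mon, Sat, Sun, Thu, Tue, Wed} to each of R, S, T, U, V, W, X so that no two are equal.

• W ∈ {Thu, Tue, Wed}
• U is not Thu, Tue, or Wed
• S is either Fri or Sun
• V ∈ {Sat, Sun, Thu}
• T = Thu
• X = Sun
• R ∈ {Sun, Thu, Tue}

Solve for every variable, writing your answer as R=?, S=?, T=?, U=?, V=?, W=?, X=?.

R=Tue, S=Fri, T=Thu, U=Mon, V=Sat, W=Wed, X=Sun

T's domain is down to {Thu}, so T = Thu. Remove Thu from R, V, W.
X has just one choice, so X = Sun. So R, S, U, V can't be Sun.
R has just one choice, so R = Tue. Strike Tue from W.
S has just one choice, so S = Fri. So U can't be Fri.
V must be Sat (only option left). Strike Sat from U.
W's domain is down to {Wed}, so W = Wed.
U's domain is down to {Mon}, so U = Mon.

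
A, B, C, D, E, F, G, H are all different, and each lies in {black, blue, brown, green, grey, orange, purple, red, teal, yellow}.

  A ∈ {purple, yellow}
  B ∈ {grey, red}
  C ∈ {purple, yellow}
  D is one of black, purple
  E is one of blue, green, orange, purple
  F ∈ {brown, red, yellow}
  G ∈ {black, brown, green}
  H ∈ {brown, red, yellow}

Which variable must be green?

A and C between them cover only {purple, yellow} — a naked pair. Remove those values from D, E, F, H.
D must be black (only option left). So G can't be black.
F and H between them cover only {brown, red} — a naked pair. Remove those values from B, G.
So green goes to G.

G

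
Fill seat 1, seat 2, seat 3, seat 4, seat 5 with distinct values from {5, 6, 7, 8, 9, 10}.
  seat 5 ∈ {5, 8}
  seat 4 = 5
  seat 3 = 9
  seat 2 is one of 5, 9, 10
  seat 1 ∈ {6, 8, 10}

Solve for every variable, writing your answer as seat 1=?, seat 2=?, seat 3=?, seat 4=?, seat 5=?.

seat 1=6, seat 2=10, seat 3=9, seat 4=5, seat 5=8

seat 3's domain is down to {9}, so seat 3 = 9. Remove 9 from seat 2.
seat 4's domain is down to {5}, so seat 4 = 5. Eliminate 5 elsewhere: seat 2, seat 5.
seat 5's domain is down to {8}, so seat 5 = 8. Strike 8 from seat 1.
That leaves seat 2 = 10. Eliminate 10 elsewhere: seat 1.
seat 1 has just one choice, so seat 1 = 6.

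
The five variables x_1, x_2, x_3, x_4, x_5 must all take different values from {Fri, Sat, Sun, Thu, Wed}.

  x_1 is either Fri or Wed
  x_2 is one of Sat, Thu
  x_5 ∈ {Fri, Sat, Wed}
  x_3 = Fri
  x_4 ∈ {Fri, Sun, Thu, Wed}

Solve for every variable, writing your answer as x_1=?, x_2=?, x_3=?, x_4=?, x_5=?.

x_3 must be Fri (only option left). So x_1, x_4, x_5 can't be Fri.
x_1's domain is down to {Wed}, so x_1 = Wed. Remove Wed from x_4, x_5.
x_5 must be Sat (only option left). So x_2 can't be Sat.
x_2 has just one choice, so x_2 = Thu. Remove Thu from x_4.
x_4's domain is down to {Sun}, so x_4 = Sun.

x_1=Wed, x_2=Thu, x_3=Fri, x_4=Sun, x_5=Sat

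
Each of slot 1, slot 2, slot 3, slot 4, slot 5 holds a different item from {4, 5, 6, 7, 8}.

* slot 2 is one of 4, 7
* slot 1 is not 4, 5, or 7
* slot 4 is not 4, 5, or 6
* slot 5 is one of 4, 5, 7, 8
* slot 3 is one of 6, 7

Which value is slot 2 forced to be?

The 5 variables together cover exactly {4, 5, 6, 7, 8} — 5 values for 5 variables — and 5 appears only in slot 5's list, so slot 5 = 5.
Among the 4 still-open variables, 4 fits only slot 2 (and all 4 values in {4, 6, 7, 8} must be used), so slot 2 = 4.

4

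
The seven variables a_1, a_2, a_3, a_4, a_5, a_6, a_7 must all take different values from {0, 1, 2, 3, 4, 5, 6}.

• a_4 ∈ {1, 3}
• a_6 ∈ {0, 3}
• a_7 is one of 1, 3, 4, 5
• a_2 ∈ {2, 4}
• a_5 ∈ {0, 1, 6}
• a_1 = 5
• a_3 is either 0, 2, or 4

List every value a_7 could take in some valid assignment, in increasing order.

a_1's domain is down to {5}, so a_1 = 5. Remove 5 from a_7.
Among the 6 still-open variables, 6 fits only a_5 (and all 6 values in {0, 1, 2, 3, 4, 6} must be used), so a_5 = 6.
No further eliminations apply; a_7 can still be any of 1, 3, 4.

1, 3, 4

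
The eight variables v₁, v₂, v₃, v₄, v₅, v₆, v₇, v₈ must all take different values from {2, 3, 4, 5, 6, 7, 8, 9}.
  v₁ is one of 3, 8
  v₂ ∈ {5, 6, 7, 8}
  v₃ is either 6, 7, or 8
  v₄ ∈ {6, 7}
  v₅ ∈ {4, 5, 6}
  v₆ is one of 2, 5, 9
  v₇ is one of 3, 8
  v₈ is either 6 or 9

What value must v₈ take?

9

The 8 variables draw from only 8 values {2, 3, 4, 5, 6, 7, 8, 9}, so each is used; only v₆ can be 2, hence v₆ = 2.
Among the 7 still-open variables, 4 fits only v₅ (and all 7 values in {3, 4, 5, 6, 7, 8, 9} must be used), so v₅ = 4.
The 6 still-open variables together cover exactly {3, 5, 6, 7, 8, 9} — 6 values for 6 variables — and 5 appears only in v₂'s list, so v₂ = 5.
The 5 still-open variables draw from only 5 values {3, 6, 7, 8, 9}, so each is used; only v₈ can be 9, hence v₈ = 9.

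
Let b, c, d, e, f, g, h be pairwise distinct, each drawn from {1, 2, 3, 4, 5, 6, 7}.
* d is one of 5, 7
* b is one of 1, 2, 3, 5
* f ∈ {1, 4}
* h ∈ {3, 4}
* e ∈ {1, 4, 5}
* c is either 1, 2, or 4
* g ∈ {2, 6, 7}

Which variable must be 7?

Among the 7 variables, 6 fits only g (and all 7 values in {1, 2, 3, 4, 5, 6, 7} must be used), so g = 6.
The 6 still-open variables together cover exactly {1, 2, 3, 4, 5, 7} — 6 values for 6 variables — and 7 appears only in d's list, so d = 7.

d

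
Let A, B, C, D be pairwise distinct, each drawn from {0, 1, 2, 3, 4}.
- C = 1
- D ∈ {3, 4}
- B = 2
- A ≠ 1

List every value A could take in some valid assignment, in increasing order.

0, 3, 4

B's domain is down to {2}, so B = 2. Remove 2 from A.
C has just one choice, so C = 1.
No further eliminations apply; A can still be any of 0, 3, 4.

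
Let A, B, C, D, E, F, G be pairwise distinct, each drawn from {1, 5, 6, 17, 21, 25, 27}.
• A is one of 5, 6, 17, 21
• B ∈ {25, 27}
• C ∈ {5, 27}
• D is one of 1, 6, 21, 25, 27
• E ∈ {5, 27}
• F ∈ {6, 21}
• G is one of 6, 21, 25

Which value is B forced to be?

Among the 7 variables, 1 fits only D (and all 7 values in {1, 5, 6, 17, 21, 25, 27} must be used), so D = 1.
Among the 6 still-open variables, 17 fits only A (and all 6 values in {5, 6, 17, 21, 25, 27} must be used), so A = 17.
C and E between them cover only {5, 27} — a naked pair. Remove those values from B.
So B = 25.

25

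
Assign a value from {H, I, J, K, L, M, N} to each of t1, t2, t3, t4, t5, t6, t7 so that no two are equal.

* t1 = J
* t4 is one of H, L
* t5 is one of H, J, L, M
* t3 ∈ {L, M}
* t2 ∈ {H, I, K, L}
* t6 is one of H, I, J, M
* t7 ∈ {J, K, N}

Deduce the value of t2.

t1 has just one choice, so t1 = J. Remove J from t5, t6, t7.
The 6 still-open variables together cover exactly {H, I, K, L, M, N} — 6 values for 6 variables — and N appears only in t7's list, so t7 = N.
The 5 still-open variables together cover exactly {H, I, K, L, M} — 5 values for 5 variables — and K appears only in t2's list, so t2 = K.

K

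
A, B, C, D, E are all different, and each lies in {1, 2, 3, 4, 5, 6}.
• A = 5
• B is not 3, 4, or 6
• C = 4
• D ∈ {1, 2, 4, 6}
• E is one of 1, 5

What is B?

2

A's domain is down to {5}, so A = 5. Eliminate 5 elsewhere: B, E.
That leaves C = 4. Strike 4 from D.
E must be 1 (only option left). So B, D can't be 1.
So B = 2.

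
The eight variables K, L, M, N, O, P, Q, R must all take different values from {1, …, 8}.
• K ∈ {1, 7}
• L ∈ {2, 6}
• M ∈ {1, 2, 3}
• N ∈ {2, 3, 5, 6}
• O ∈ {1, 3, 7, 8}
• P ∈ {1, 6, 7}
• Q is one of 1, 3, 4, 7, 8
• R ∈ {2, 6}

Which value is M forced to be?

3

Among the 8 variables, 4 fits only Q (and all 8 values in {1, 2, 3, 4, 5, 6, 7, 8} must be used), so Q = 4.
The 7 still-open variables together cover exactly {1, 2, 3, 5, 6, 7, 8} — 7 values for 7 variables — and 5 appears only in N's list, so N = 5.
The 6 still-open variables draw from only 6 values {1, 2, 3, 6, 7, 8}, so each is used; only O can be 8, hence O = 8.
Among the 5 still-open variables, 3 fits only M (and all 5 values in {1, 2, 3, 6, 7} must be used), so M = 3.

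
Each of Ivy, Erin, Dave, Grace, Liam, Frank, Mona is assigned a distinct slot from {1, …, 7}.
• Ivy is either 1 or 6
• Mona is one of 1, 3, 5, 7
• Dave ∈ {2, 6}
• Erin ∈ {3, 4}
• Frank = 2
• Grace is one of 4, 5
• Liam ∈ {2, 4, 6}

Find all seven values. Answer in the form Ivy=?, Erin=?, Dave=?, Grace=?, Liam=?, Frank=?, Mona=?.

Frank has just one choice, so Frank = 2. Eliminate 2 elsewhere: Dave, Liam.
Dave's domain is down to {6}, so Dave = 6. Remove 6 from Ivy, Liam.
Liam must be 4 (only option left). Remove 4 from Erin, Grace.
Ivy has just one choice, so Ivy = 1. Remove 1 from Mona.
That leaves Erin = 3. So Mona can't be 3.
That leaves Grace = 5. Eliminate 5 elsewhere: Mona.
Mona's domain is down to {7}, so Mona = 7.

Ivy=1, Erin=3, Dave=6, Grace=5, Liam=4, Frank=2, Mona=7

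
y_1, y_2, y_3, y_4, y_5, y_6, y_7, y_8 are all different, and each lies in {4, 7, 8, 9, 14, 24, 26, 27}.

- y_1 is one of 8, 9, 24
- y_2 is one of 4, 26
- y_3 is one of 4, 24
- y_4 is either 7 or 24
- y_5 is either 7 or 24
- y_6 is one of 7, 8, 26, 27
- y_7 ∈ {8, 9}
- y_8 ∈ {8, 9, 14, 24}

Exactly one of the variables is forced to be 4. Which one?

y_3

Among the 8 variables, 14 fits only y_8 (and all 8 values in {4, 7, 8, 9, 14, 24, 26, 27} must be used), so y_8 = 14.
The 7 still-open variables together cover exactly {4, 7, 8, 9, 24, 26, 27} — 7 values for 7 variables — and 27 appears only in y_6's list, so y_6 = 27.
The 6 still-open variables draw from only 6 values {4, 7, 8, 9, 24, 26}, so each is used; only y_2 can be 26, hence y_2 = 26.
Among the 5 still-open variables, 4 fits only y_3 (and all 5 values in {4, 7, 8, 9, 24} must be used), so y_3 = 4.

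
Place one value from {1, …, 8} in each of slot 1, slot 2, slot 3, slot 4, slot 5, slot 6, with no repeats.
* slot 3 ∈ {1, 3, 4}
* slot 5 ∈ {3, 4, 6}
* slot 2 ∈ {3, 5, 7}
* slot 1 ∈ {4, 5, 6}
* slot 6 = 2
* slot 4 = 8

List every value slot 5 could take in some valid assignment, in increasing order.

slot 4 must be 8 (only option left).
slot 6 has just one choice, so slot 6 = 2.
No further eliminations apply; slot 5 can still be any of 3, 4, 6.

3, 4, 6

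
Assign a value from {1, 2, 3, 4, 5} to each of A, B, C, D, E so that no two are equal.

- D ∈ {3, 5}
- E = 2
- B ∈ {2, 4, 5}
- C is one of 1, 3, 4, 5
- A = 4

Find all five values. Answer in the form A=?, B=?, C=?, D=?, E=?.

A must be 4 (only option left). Remove 4 from B, C.
E must be 2 (only option left). Remove 2 from B.
B's domain is down to {5}, so B = 5. Remove 5 from C, D.
D has just one choice, so D = 3. Strike 3 from C.
C has just one choice, so C = 1.

A=4, B=5, C=1, D=3, E=2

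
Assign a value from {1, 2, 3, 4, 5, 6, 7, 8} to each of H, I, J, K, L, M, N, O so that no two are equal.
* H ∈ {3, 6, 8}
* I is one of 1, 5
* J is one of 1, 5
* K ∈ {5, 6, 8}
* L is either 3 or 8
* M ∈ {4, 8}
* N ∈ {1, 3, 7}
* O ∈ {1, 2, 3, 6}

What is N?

7

The 8 variables together cover exactly {1, 2, 3, 4, 5, 6, 7, 8} — 8 values for 8 variables — and 2 appears only in O's list, so O = 2.
The 7 still-open variables draw from only 7 values {1, 3, 4, 5, 6, 7, 8}, so each is used; only M can be 4, hence M = 4.
The 6 still-open variables together cover exactly {1, 3, 5, 6, 7, 8} — 6 values for 6 variables — and 7 appears only in N's list, so N = 7.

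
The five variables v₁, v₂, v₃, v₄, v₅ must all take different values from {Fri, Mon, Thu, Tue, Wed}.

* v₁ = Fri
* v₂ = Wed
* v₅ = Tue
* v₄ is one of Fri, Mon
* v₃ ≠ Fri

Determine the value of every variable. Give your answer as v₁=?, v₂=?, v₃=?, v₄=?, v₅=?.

v₁'s domain is down to {Fri}, so v₁ = Fri. So v₄ can't be Fri.
v₂ must be Wed (only option left). Eliminate Wed elsewhere: v₃.
That leaves v₄ = Mon. So v₃ can't be Mon.
That leaves v₅ = Tue. So v₃ can't be Tue.
v₃ must be Thu (only option left).

v₁=Fri, v₂=Wed, v₃=Thu, v₄=Mon, v₅=Tue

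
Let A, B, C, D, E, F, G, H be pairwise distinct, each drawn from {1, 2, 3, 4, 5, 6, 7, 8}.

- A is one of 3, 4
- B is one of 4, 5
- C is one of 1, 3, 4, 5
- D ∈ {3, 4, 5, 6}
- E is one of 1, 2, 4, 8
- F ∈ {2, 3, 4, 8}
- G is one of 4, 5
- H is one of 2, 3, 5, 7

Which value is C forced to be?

1

The 8 variables together cover exactly {1, 2, 3, 4, 5, 6, 7, 8} — 8 values for 8 variables — and 6 appears only in D's list, so D = 6.
The 7 still-open variables draw from only 7 values {1, 2, 3, 4, 5, 7, 8}, so each is used; only H can be 7, hence H = 7.
B and G between them cover only {4, 5} — a naked pair. Remove those values from A, C, E, F.
A must be 3 (only option left). Remove 3 from C, F.
So C = 1.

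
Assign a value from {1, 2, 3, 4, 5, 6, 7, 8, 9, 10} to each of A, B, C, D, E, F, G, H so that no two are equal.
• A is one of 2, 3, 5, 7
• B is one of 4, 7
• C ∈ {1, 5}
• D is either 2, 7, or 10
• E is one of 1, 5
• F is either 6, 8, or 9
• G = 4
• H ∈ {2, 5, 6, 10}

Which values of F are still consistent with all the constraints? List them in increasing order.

6, 8, 9

G's domain is down to {4}, so G = 4. So B can't be 4.
B has just one choice, so B = 7. Strike 7 from A, D.
C and E share exactly the 2 values {1, 5}; by pigeonhole those values go to them, so strike 1, 5 from A, H.
No further eliminations apply; F can still be any of 6, 8, 9.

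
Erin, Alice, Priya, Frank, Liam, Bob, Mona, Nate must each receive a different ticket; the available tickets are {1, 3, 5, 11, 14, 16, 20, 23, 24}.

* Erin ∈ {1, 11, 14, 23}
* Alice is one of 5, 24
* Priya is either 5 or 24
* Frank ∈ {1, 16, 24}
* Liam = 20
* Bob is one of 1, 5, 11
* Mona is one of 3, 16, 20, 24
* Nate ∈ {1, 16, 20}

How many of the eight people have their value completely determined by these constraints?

3

Liam must be 20 (only option left). Remove 20 from Mona, Nate.
Alice and Priya share exactly the 2 values {5, 24}; by pigeonhole those values go to them, so strike 5, 24 from Frank, Bob, Mona.
Frank and Nate between them cover only {1, 16} — a naked pair. Remove those values from Erin, Bob, Mona.
Bob's domain is down to {11}, so Bob = 11. Strike 11 from Erin.
That leaves Mona = 3.
Determined: Liam=20, Bob=11, Mona=3. The other people each still have more than one consistent value. That makes 3.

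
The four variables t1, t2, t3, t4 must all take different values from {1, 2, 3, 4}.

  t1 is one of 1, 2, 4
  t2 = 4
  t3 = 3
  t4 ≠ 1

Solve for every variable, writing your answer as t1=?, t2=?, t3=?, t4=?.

t2's domain is down to {4}, so t2 = 4. Strike 4 from t1, t4.
t3 must be 3 (only option left). Eliminate 3 elsewhere: t4.
t4 has just one choice, so t4 = 2. Remove 2 from t1.
That leaves t1 = 1.

t1=1, t2=4, t3=3, t4=2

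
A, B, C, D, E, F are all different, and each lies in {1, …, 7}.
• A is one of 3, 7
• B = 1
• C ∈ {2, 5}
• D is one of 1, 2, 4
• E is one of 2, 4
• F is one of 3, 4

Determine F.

B must be 1 (only option left). Strike 1 from D.
Among the 5 still-open variables, 5 fits only C (and all 5 values in {2, 3, 4, 5, 7} must be used), so C = 5.
The 4 still-open variables together cover exactly {2, 3, 4, 7} — 4 values for 4 variables — and 7 appears only in A's list, so A = 7.
Among the 3 still-open variables, 3 fits only F (and all 3 values in {2, 3, 4} must be used), so F = 3.

3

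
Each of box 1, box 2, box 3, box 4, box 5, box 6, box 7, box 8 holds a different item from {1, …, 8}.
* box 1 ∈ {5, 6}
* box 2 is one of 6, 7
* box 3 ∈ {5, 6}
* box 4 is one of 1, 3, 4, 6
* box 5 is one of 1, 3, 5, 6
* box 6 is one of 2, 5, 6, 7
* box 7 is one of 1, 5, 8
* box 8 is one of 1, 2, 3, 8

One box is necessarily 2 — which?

The 8 variables draw from only 8 values {1, 2, 3, 4, 5, 6, 7, 8}, so each is used; only box 4 can be 4, hence box 4 = 4.
box 1 and box 3 share exactly the 2 values {5, 6}; by pigeonhole those values go to them, so strike 5, 6 from box 2, box 5, box 6, box 7.
That leaves box 2 = 7. Strike 7 from box 6.
So 2 goes to box 6.

box 6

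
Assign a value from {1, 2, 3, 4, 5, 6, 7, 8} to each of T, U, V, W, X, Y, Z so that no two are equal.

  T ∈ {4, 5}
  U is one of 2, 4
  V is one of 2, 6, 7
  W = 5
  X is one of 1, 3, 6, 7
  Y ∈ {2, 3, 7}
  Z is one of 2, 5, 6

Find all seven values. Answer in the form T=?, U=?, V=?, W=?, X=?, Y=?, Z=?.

W's domain is down to {5}, so W = 5. So T, Z can't be 5.
T has just one choice, so T = 4. Remove 4 from U.
U has just one choice, so U = 2. Remove 2 from V, Y, Z.
Z's domain is down to {6}, so Z = 6. So V, X can't be 6.
V must be 7 (only option left). So X, Y can't be 7.
That leaves Y = 3. Eliminate 3 elsewhere: X.
That leaves X = 1.

T=4, U=2, V=7, W=5, X=1, Y=3, Z=6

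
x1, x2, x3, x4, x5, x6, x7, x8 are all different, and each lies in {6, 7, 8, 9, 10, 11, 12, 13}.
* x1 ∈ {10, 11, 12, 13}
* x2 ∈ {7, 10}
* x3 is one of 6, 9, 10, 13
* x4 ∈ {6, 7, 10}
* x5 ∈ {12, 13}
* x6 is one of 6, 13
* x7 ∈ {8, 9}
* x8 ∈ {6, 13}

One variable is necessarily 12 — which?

x5

The 8 variables draw from only 8 values {6, 7, 8, 9, 10, 11, 12, 13}, so each is used; only x7 can be 8, hence x7 = 8.
Among the 7 still-open variables, 9 fits only x3 (and all 7 values in {6, 7, 9, 10, 11, 12, 13} must be used), so x3 = 9.
The 6 still-open variables together cover exactly {6, 7, 10, 11, 12, 13} — 6 values for 6 variables — and 11 appears only in x1's list, so x1 = 11.
The 5 still-open variables together cover exactly {6, 7, 10, 12, 13} — 5 values for 5 variables — and 12 appears only in x5's list, so x5 = 12.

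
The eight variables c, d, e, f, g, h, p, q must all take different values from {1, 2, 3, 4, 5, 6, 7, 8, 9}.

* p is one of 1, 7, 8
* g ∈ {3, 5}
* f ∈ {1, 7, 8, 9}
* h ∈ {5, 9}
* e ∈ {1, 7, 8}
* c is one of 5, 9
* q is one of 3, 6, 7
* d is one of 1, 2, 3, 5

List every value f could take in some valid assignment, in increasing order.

1, 7, 8

Among the 8 variables, 2 fits only d (and all 8 values in {1, 2, 3, 5, 6, 7, 8, 9} must be used), so d = 2.
Among the 7 still-open variables, 6 fits only q (and all 7 values in {1, 3, 5, 6, 7, 8, 9} must be used), so q = 6.
Among the 6 still-open variables, 3 fits only g (and all 6 values in {1, 3, 5, 7, 8, 9} must be used), so g = 3.
c and h share exactly the 2 values {5, 9}; by pigeonhole those values go to them, so strike 5, 9 from f.
No further eliminations apply; f can still be any of 1, 7, 8.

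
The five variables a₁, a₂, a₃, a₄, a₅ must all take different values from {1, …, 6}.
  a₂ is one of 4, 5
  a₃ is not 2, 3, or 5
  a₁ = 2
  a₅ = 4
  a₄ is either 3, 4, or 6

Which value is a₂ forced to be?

5

a₁ must be 2 (only option left).
a₅ has just one choice, so a₅ = 4. Remove 4 from a₂, a₃, a₄.
So a₂ = 5.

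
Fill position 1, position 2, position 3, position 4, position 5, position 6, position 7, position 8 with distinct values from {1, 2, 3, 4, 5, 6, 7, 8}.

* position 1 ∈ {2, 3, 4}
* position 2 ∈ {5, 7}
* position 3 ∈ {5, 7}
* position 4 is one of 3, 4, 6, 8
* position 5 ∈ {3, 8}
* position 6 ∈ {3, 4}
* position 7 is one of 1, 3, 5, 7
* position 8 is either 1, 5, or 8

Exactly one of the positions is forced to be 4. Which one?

position 6

Among the 8 variables, 2 fits only position 1 (and all 8 values in {1, 2, 3, 4, 5, 6, 7, 8} must be used), so position 1 = 2.
The 7 still-open variables together cover exactly {1, 3, 4, 5, 6, 7, 8} — 7 values for 7 variables — and 6 appears only in position 4's list, so position 4 = 6.
Among the 6 still-open variables, 4 fits only position 6 (and all 6 values in {1, 3, 4, 5, 7, 8} must be used), so position 6 = 4.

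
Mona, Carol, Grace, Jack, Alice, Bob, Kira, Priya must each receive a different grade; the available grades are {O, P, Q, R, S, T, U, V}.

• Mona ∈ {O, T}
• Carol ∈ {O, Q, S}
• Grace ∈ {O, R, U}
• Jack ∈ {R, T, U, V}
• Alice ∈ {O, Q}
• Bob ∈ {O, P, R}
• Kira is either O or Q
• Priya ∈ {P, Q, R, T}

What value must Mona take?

The 8 variables together cover exactly {O, P, Q, R, S, T, U, V} — 8 values for 8 variables — and S appears only in Carol's list, so Carol = S.
The 7 still-open variables draw from only 7 values {O, P, Q, R, T, U, V}, so each is used; only Jack can be V, hence Jack = V.
The 6 still-open variables draw from only 6 values {O, P, Q, R, T, U}, so each is used; only Grace can be U, hence Grace = U.
Alice and Kira between them cover only {O, Q} — a naked pair. Remove those values from Mona, Bob, Priya.
So Mona = T.

T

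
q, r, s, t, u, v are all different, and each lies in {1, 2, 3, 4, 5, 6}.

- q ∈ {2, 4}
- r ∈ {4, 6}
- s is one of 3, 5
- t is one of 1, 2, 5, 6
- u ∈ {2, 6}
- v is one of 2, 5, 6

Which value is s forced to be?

The 6 variables draw from only 6 values {1, 2, 3, 4, 5, 6}, so each is used; only t can be 1, hence t = 1.
The 5 still-open variables together cover exactly {2, 3, 4, 5, 6} — 5 values for 5 variables — and 3 appears only in s's list, so s = 3.

3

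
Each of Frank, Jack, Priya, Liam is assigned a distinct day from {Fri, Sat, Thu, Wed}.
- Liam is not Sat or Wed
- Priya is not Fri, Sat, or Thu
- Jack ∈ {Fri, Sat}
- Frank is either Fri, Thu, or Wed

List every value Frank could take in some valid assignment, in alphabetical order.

Fri, Thu

Priya has just one choice, so Priya = Wed. Eliminate Wed elsewhere: Frank.
The 3 still-open variables together cover exactly {Fri, Sat, Thu} — 3 values for 3 variables — and Sat appears only in Jack's list, so Jack = Sat.
No further eliminations apply; Frank can still be any of Fri, Thu.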